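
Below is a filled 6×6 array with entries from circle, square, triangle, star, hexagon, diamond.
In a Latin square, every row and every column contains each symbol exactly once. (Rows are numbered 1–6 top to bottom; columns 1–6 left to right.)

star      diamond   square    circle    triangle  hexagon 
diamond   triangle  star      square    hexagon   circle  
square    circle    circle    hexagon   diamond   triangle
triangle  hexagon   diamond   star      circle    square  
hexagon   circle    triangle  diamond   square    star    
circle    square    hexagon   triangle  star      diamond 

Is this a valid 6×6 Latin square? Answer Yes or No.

No

Row 3 contains circle twice (at columns 2 and 3), so it is not a permutation.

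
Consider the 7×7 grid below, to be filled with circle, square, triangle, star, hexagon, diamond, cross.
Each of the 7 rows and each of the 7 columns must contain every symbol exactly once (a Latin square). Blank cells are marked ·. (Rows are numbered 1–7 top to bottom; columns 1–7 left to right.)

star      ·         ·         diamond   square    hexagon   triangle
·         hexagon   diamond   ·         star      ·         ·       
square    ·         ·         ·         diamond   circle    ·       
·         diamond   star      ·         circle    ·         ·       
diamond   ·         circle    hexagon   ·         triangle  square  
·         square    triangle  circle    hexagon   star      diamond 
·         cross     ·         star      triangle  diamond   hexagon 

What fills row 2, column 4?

Row 1, column 2: row 1 has {square, triangle, star, hexagon, diamond} and column 2 has {square, hexagon, diamond, cross}, leaving only circle.
Row 1, column 3: row 1 has {circle, square, triangle, star, hexagon, diamond} and column 3 has {circle, triangle, star, diamond}, leaving only cross.
Row 3, column 3: row 3 has {circle, square, diamond} and column 3 has {circle, triangle, star, diamond, cross}, leaving only hexagon.
Row 4, column 7: row 4 has {circle, star, diamond} and column 7 has {square, triangle, hexagon, diamond}, leaving only cross.
Row 2, column 7: row 2 has {star, hexagon, diamond} and column 7 has {square, triangle, hexagon, diamond, cross}, leaving only circle.
Row 3, column 7: row 3 has {circle, square, hexagon, diamond} and column 7 has {circle, square, triangle, hexagon, diamond, cross}, leaving only star.
Row 3, column 2: row 3 has {circle, square, star, hexagon, diamond} and column 2 has {circle, square, hexagon, diamond, cross}, leaving only triangle.
Row 3, column 4: row 3 has {circle, square, triangle, star, hexagon, diamond} and column 4 has {circle, star, hexagon, diamond}, leaving only cross.
Row 4, column 6: row 4 has {circle, star, diamond, cross} and column 6 has {circle, triangle, star, hexagon, diamond}, leaving only square.
Row 2, column 6: row 2 has {circle, star, hexagon, diamond} and column 6 has {circle, square, triangle, star, hexagon, diamond}, leaving only cross.
Row 2, column 1: row 2 has {circle, star, hexagon, diamond, cross} and column 1 has {square, star, diamond}, leaving only triangle.
Row 2 already has {circle, triangle, star, hexagon, diamond, cross} and column 4 already has {circle, star, hexagon, diamond, cross}, so row 2, column 4 must be square.

square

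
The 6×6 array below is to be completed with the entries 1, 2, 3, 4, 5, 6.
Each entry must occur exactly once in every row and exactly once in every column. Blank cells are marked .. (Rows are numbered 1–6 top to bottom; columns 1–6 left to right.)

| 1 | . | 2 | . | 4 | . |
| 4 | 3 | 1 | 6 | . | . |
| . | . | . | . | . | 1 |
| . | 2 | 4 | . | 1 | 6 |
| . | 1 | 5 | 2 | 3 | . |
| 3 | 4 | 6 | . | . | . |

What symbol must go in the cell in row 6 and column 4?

1

Row 3, column 3: row 3 has {1} and column 3 has {1, 2, 4, 5, 6}, leaving only 3.
Row 4, column 1: row 4 has {1, 2, 4, 6} and column 1 has {1, 3, 4}, leaving only 5.
Row 4, column 4: row 4 has {1, 2, 4, 5, 6} and column 4 has {2, 6}, leaving only 3.
Row 1, column 4: row 1 has {1, 2, 4} and column 4 has {2, 3, 6}, leaving only 5.
Row 6 already has {3, 4, 6} and column 4 already has {2, 3, 5, 6}, so row 6, column 4 must be 1.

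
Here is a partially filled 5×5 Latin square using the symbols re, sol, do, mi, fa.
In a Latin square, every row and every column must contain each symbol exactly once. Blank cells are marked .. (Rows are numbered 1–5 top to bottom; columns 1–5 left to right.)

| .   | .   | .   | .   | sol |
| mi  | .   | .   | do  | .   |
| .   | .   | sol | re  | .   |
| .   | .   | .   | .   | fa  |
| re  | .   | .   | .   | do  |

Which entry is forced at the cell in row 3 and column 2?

Row 2, column 5: row 2 has {do, mi} and column 5 has {sol, do, fa}, leaving only re.
Row 2, column 3: row 2 has {re, do, mi} and column 3 has {sol}, leaving only fa.
Row 2, column 2: row 2 has {re, do, mi, fa} and column 2 has {}, leaving only sol.
Row 3, column 5: row 3 has {re, sol} and column 5 has {re, sol, do, fa}, leaving only mi.
Row 5, column 3: row 5 has {re, do} and column 3 has {sol, fa}, leaving only mi.
Row 5, column 2: row 5 has {re, do, mi} and column 2 has {sol}, leaving only fa.
Row 3 already has {re, sol, mi} and column 2 already has {sol, fa}, so row 3, column 2 must be do.

do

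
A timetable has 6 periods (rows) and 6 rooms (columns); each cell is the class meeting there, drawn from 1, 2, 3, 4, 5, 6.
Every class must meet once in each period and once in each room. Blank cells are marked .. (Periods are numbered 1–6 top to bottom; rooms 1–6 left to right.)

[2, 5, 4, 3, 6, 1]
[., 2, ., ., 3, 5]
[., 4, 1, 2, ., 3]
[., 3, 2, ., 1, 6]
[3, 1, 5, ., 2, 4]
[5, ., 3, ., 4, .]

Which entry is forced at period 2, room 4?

Period 2, room 3: period 2 has {2, 3, 5} and room 3 has {1, 2, 3, 4, 5}, leaving only 6.
Period 3, room 1: period 3 has {1, 2, 3, 4} and room 1 has {2, 3, 5}, leaving only 6.
Period 3, room 5: period 3 has {1, 2, 3, 4, 6} and room 5 has {1, 2, 3, 4, 6}, leaving only 5.
Period 4, room 1: period 4 has {1, 2, 3, 6} and room 1 has {2, 3, 5, 6}, leaving only 4.
Period 2, room 1: period 2 has {2, 3, 5, 6} and room 1 has {2, 3, 4, 5, 6}, leaving only 1.
Period 2 already has {1, 2, 3, 5, 6} and room 4 already has {2, 3}, so period 2, room 4 must be 4.

4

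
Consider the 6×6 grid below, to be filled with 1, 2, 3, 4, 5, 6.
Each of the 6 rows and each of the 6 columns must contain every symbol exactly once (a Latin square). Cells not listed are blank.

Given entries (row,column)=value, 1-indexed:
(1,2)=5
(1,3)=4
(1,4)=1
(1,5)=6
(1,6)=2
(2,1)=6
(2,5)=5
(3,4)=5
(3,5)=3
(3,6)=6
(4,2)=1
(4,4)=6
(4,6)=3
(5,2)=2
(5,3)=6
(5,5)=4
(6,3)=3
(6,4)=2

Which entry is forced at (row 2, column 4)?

Row 1, column 1: row 1 has {1, 2, 4, 5, 6} and column 1 has {6}, leaving only 3.
Row 3, column 2: row 3 has {3, 5, 6} and column 2 has {1, 2, 5}, leaving only 4.
Row 2, column 2: row 2 has {5, 6} and column 2 has {1, 2, 4, 5}, leaving only 3.
Row 2 already has {3, 5, 6} and column 4 already has {1, 2, 5, 6}, so row 2, column 4 must be 4.

4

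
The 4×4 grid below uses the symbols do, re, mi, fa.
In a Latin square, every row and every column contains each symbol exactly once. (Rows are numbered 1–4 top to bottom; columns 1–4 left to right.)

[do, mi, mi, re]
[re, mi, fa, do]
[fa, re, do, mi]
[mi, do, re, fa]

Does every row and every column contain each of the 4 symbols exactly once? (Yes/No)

No

Row 1 contains mi twice (at columns 2 and 3), so it is not a permutation.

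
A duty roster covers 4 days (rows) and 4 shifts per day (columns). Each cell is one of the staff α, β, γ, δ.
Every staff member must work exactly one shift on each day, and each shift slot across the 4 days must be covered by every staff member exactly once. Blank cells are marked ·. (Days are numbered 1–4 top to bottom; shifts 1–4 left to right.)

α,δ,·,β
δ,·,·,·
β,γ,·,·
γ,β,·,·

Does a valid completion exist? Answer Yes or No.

No day or shift among the givens repeats a symbol, and propagating forced cells runs into no contradiction.
One valid completion exists (for instance, α δ γ β / δ α β γ / β γ α δ / γ β δ α).

Yes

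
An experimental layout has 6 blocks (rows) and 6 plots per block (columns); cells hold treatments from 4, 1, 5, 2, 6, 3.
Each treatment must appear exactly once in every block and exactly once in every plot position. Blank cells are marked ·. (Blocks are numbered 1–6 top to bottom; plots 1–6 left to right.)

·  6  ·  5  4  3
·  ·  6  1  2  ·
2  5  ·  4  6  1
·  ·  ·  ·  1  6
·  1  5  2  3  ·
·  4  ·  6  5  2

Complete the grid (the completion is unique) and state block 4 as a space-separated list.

5 2 4 3 1 6

Block 4, plot 4: block 4 has {1, 6} and plot 4 has {4, 1, 5, 2, 6}, leaving only 3.
Block 4, plot 2: block 4 has {1, 6, 3} and plot 2 has {4, 1, 5, 6}, leaving only 2.
Block 4, plot 3: block 4 has {1, 2, 6, 3} and plot 3 has {5, 6}, leaving only 4.
Block 4, plot 1: block 4 has {4, 1, 2, 6, 3} and plot 1 has {2}, leaving only 5.
So block 4 reads: 5 2 4 3 1 6.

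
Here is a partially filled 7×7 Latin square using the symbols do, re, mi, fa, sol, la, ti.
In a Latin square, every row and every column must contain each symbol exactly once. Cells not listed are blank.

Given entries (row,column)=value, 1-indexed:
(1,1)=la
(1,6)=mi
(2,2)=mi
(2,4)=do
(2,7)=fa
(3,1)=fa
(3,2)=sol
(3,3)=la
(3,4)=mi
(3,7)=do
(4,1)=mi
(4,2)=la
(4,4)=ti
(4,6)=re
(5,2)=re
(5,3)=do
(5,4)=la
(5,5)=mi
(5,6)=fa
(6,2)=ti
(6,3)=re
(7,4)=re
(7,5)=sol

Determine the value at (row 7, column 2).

fa

Row 3, column 6: row 3 has {do, mi, fa, sol, la} and column 6 has {re, mi, fa}, leaving only ti.
Row 3, column 5: row 3 has {do, mi, fa, sol, la, ti} and column 5 has {mi, sol}, leaving only re.
Row 4, column 7: row 4 has {re, mi, la, ti} and column 7 has {do, fa}, leaving only sol.
Row 4, column 3: row 4 has {re, mi, sol, la, ti} and column 3 has {do, re, la}, leaving only fa.
Row 4, column 5: row 4 has {re, mi, fa, sol, la, ti} and column 5 has {re, mi, sol}, leaving only do.
Row 5, column 7: row 5 has {do, re, mi, fa, la} and column 7 has {do, fa, sol}, leaving only ti.
Row 1, column 7: row 1 has {mi, la} and column 7 has {do, fa, sol, ti}, leaving only re.
Row 5, column 1: row 5 has {do, re, mi, fa, la, ti} and column 1 has {mi, fa, la}, leaving only sol.
Row 6, column 1: row 6 has {re, ti} and column 1 has {mi, fa, sol, la}, leaving only do.
Row 7, column 1: row 7 has {re, sol} and column 1 has {do, mi, fa, sol, la}, leaving only ti.
Row 2, column 1: row 2 has {do, mi, fa} and column 1 has {do, mi, fa, sol, la, ti}, leaving only re.
Row 7, column 3: row 7 has {re, sol, ti} and column 3 has {do, re, fa, la}, leaving only mi.
Row 7, column 7: row 7 has {re, mi, sol, ti} and column 7 has {do, re, fa, sol, ti}, leaving only la.
Row 6, column 7: row 6 has {do, re, ti} and column 7 has {do, re, fa, sol, la, ti}, leaving only mi.
Row 7, column 6: row 7 has {re, mi, sol, la, ti} and column 6 has {re, mi, fa, ti}, leaving only do.
Row 7 already has {do, re, mi, sol, la, ti} and column 2 already has {re, mi, sol, la, ti}, so row 7, column 2 must be fa.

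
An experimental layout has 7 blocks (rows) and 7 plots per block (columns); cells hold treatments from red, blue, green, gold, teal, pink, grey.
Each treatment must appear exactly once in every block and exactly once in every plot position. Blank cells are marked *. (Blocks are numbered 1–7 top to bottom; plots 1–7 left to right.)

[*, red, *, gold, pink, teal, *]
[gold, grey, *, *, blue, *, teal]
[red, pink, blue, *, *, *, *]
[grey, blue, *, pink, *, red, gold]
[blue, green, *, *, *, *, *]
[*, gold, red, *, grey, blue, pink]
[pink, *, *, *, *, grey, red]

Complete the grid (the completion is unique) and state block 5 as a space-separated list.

blue green gold teal red pink grey

Block 5, plot 7: block 5 has {blue, green} and plot 7 has {red, gold, teal, pink}, leaving only grey.
Block 1, plot 1: block 1 has {red, gold, teal, pink} and plot 1 has {red, blue, gold, pink, grey}, leaving only green.
Block 1, plot 3: block 1 has {red, green, gold, teal, pink} and plot 3 has {red, blue}, leaving only grey.
Block 1, plot 7: block 1 has {red, green, gold, teal, pink, grey} and plot 7 has {red, gold, teal, pink, grey}, leaving only blue.
Block 3, plot 7: block 3 has {red, blue, pink} and plot 7 has {red, blue, gold, teal, pink, grey}, leaving only green.
Block 3, plot 6: block 3 has {red, blue, green, pink} and plot 6 has {red, blue, teal, grey}, leaving only gold.
Block 5, plot 6: block 5 has {blue, green, grey} and plot 6 has {red, blue, gold, teal, grey}, leaving only pink.
Block 2, plot 6: block 2 has {blue, gold, teal, grey} and plot 6 has {red, blue, gold, teal, pink, grey}, leaving only green.
Block 2, plot 3: block 2 has {blue, green, gold, teal, grey} and plot 3 has {red, blue, grey}, leaving only pink.
Block 2, plot 4: block 2 has {blue, green, gold, teal, pink, grey} and plot 4 has {gold, pink}, leaving only red.
Block 5, plot 4: block 5 has {blue, green, pink, grey} and plot 4 has {red, gold, pink}, leaving only teal.
Block 5, plot 3: block 5 has {blue, green, teal, pink, grey} and plot 3 has {red, blue, pink, grey}, leaving only gold.
Block 5, plot 5: block 5 has {blue, green, gold, teal, pink, grey} and plot 5 has {blue, pink, grey}, leaving only red.
So block 5 reads: blue green gold teal red pink grey.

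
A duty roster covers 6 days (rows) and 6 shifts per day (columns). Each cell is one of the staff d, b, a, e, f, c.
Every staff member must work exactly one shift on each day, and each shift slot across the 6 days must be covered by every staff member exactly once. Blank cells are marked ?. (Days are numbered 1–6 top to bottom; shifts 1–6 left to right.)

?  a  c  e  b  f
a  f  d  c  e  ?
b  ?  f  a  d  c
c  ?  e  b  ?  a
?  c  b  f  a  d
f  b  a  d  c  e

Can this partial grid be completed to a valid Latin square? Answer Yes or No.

Yes

No day or shift among the givens repeats a symbol, and propagating forced cells runs into no contradiction.
One valid completion exists (for instance, d a c e b f / a f d c e b / b e f a d c / c d e b f a / e c b f a d / f b a d c e).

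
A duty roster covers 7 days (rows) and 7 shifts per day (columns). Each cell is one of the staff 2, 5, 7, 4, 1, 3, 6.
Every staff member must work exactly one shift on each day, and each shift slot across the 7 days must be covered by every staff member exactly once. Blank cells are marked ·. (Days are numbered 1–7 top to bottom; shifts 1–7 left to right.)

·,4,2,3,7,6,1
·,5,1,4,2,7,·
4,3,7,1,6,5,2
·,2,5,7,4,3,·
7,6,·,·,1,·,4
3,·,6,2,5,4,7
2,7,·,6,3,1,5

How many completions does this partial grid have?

Day 1, shift 1: eliminating its day and shift leaves {5}.
Day 2, shift 1: eliminating its day and shift leaves {6}.
Day 2, shift 7: eliminating its day and shift leaves {3, 6}.
Day 4, shift 1: eliminating its day and shift leaves {1, 6}.
Day 4, shift 7: eliminating its day and shift leaves {6}.
Day 5, shift 3: eliminating its day and shift leaves {3}.
Day 5, shift 4: eliminating its day and shift leaves {5}.
Day 5, shift 6: eliminating its day and shift leaves {2}.
Day 6, shift 2: eliminating its day and shift leaves {1}.
Day 7, shift 3: eliminating its day and shift leaves {4}.
Only one assignment across all blanks avoids any day or shift repeat, giving 1 completion.

1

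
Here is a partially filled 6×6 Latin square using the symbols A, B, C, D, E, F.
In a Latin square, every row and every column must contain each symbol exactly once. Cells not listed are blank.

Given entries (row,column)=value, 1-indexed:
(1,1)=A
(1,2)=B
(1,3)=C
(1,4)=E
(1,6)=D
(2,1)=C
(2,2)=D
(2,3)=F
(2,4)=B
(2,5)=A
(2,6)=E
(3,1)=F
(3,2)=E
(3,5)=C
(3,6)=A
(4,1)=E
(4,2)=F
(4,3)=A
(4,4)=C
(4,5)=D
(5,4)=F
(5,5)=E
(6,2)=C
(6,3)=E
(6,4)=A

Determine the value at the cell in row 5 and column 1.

B

Row 1, column 5: row 1 has {A, B, C, D, E} and column 5 has {A, C, D, E}, leaving only F.
Row 3, column 4: row 3 has {A, C, E, F} and column 4 has {A, B, C, E, F}, leaving only D.
Row 3, column 3: row 3 has {A, C, D, E, F} and column 3 has {A, C, E, F}, leaving only B.
Row 4, column 6: row 4 has {A, C, D, E, F} and column 6 has {A, D, E}, leaving only B.
Row 5, column 2: row 5 has {E, F} and column 2 has {B, C, D, E, F}, leaving only A.
Row 5, column 3: row 5 has {A, E, F} and column 3 has {A, B, C, E, F}, leaving only D.
Row 5 already has {A, D, E, F} and column 1 already has {A, C, E, F}, so row 5, column 1 must be B.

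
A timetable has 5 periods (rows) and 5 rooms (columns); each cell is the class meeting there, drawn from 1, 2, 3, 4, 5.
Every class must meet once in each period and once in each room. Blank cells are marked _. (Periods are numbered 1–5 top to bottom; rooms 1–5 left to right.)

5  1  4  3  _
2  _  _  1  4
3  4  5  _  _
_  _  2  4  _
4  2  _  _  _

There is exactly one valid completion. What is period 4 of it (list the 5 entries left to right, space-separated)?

Period 4, room 1: period 4 has {2, 4} and room 1 has {2, 3, 4, 5}, leaving only 1.
Period 1, room 5: period 1 has {1, 3, 4, 5} and room 5 has {4}, leaving only 2.
Period 2, room 3: period 2 has {1, 2, 4} and room 3 has {2, 4, 5}, leaving only 3.
Period 2, room 2: period 2 has {1, 2, 3, 4} and room 2 has {1, 2, 4}, leaving only 5.
Period 4, room 2: period 4 has {1, 2, 4} and room 2 has {1, 2, 4, 5}, leaving only 3.
Period 4, room 5: period 4 has {1, 2, 3, 4} and room 5 has {2, 4}, leaving only 5.
So period 4 reads: 1 3 2 4 5.

1 3 2 4 5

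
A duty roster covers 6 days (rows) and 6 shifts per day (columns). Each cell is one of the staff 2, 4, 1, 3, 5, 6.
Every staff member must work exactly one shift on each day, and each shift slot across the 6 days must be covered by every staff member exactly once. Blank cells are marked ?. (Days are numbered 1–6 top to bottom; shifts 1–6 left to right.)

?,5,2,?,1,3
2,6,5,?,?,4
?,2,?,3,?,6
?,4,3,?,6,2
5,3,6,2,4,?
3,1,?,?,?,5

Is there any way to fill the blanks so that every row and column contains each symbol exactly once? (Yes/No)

No day or shift among the givens repeats a symbol, and propagating forced cells runs into no contradiction.
One valid completion exists (for instance, 6 5 2 4 1 3 / 2 6 5 1 3 4 / 4 2 1 3 5 6 / 1 4 3 5 6 2 / 5 3 6 2 4 1 / 3 1 4 6 2 5).

Yes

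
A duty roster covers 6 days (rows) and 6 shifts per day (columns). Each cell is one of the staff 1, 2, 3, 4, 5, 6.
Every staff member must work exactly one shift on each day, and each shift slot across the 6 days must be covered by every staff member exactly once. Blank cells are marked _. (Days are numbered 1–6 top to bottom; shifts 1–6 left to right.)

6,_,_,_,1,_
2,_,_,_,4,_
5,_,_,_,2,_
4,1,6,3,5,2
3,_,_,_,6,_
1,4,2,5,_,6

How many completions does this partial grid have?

20

Day 1, shift 2: eliminating its day and shift leaves {2, 3, 5}.
Day 1, shift 3: eliminating its day and shift leaves {3, 4, 5}.
Day 1, shift 4: eliminating its day and shift leaves {2, 4}.
Day 1, shift 6: eliminating its day and shift leaves {3, 4, 5}.
Day 2, shift 2: eliminating its day and shift leaves {3, 5, 6}.
Day 2, shift 3: eliminating its day and shift leaves {1, 3, 5}.
Day 2, shift 4: eliminating its day and shift leaves {1, 6}.
Day 2, shift 6: eliminating its day and shift leaves {1, 3, 5}.
Day 3, shift 2: eliminating its day and shift leaves {3, 6}.
Day 3, shift 3: eliminating its day and shift leaves {1, 3, 4}.
Day 3, shift 4: eliminating its day and shift leaves {1, 4, 6}.
Day 3, shift 6: eliminating its day and shift leaves {1, 3, 4}.
Day 5, shift 2: eliminating its day and shift leaves {2, 5}.
Day 5, shift 3: eliminating its day and shift leaves {1, 4, 5}.
Day 5, shift 4: eliminating its day and shift leaves {1, 2, 4}.
Day 5, shift 6: eliminating its day and shift leaves {1, 4, 5}.
Day 6, shift 5: eliminating its day and shift leaves {3}.
Enumerating the assignments across these blanks that avoid any day or shift repeat gives 20 completions.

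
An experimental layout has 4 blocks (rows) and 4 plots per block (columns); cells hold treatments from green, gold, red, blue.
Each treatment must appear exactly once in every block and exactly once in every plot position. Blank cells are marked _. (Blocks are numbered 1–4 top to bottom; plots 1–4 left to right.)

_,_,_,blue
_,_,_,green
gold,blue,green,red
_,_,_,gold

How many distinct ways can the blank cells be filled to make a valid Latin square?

4

Block 1, plot 1: eliminating its block and plot leaves {green, red}.
Block 1, plot 2: eliminating its block and plot leaves {green, gold, red}.
Block 1, plot 3: eliminating its block and plot leaves {gold, red}.
Block 2, plot 1: eliminating its block and plot leaves {red, blue}.
Block 2, plot 2: eliminating its block and plot leaves {gold, red}.
Block 2, plot 3: eliminating its block and plot leaves {gold, red, blue}.
Block 4, plot 1: eliminating its block and plot leaves {green, red, blue}.
Block 4, plot 2: eliminating its block and plot leaves {green, red}.
Block 4, plot 3: eliminating its block and plot leaves {red, blue}.
Enumerating the assignments across these blanks that avoid any block or plot repeat gives 4 completions.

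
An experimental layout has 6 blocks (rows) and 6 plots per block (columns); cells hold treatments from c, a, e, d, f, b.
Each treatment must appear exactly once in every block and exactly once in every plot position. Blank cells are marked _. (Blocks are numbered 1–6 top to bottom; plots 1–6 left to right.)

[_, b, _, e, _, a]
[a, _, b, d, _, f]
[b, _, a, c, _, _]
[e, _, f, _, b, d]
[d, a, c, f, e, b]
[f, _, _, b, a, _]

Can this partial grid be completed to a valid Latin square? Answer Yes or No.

Yes

No block or plot among the givens repeats a symbol, and propagating forced cells runs into no contradiction.
One valid completion exists (for instance, c b d e f a / a e b d c f / b f a c d e / e c f a b d / d a c f e b / f d e b a c).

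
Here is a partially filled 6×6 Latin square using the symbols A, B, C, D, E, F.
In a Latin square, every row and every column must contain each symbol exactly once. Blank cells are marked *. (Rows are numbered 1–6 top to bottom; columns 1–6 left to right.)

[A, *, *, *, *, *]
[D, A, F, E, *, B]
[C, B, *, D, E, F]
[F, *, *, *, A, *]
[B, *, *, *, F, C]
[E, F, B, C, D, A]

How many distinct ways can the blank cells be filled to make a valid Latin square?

4

Row 1, column 2: eliminating its row and column leaves {C, D, E}.
Row 1, column 3: eliminating its row and column leaves {C, D, E}.
Row 1, column 4: eliminating its row and column leaves {B, F}.
Row 1, column 5: eliminating its row and column leaves {B, C}.
Row 1, column 6: eliminating its row and column leaves {D, E}.
Row 2, column 5: eliminating its row and column leaves {C}.
Row 3, column 3: eliminating its row and column leaves {A}.
Row 4, column 2: eliminating its row and column leaves {C, D, E}.
Row 4, column 3: eliminating its row and column leaves {C, D, E}.
Row 4, column 4: eliminating its row and column leaves {B}.
Row 4, column 6: eliminating its row and column leaves {D, E}.
Row 5, column 2: eliminating its row and column leaves {D, E}.
Row 5, column 3: eliminating its row and column leaves {A, D, E}.
Row 5, column 4: eliminating its row and column leaves {A}.
Enumerating the assignments across these blanks that avoid any row or column repeat gives 4 completions.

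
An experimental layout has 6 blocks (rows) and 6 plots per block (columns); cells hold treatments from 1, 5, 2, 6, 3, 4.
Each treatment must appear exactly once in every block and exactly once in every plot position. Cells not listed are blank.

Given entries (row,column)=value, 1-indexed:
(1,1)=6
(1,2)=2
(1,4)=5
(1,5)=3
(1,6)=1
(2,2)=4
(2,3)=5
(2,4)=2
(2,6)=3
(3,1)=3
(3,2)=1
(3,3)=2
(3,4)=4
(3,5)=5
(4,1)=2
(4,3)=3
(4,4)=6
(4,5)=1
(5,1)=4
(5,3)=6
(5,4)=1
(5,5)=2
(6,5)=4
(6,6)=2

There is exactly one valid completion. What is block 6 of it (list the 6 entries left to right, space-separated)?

5 6 1 3 4 2

Block 6, plot 3: block 6 has {2, 4} and plot 3 has {5, 2, 6, 3}, leaving only 1.
Block 6, plot 1: block 6 has {1, 2, 4} and plot 1 has {2, 6, 3, 4}, leaving only 5.
Block 6, plot 4: block 6 has {1, 5, 2, 4} and plot 4 has {1, 5, 2, 6, 4}, leaving only 3.
Block 6, plot 2: block 6 has {1, 5, 2, 3, 4} and plot 2 has {1, 2, 4}, leaving only 6.
So block 6 reads: 5 6 1 3 4 2.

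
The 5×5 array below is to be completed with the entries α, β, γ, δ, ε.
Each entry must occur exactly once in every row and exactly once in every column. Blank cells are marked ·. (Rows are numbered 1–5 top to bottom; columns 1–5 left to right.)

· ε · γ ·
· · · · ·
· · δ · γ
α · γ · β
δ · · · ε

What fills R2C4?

Row 1, column 1: row 1 has {γ, ε} and column 1 has {α, δ}, leaving only β.
Row 1, column 3: row 1 has {β, γ, ε} and column 3 has {γ, δ}, leaving only α.
Row 1, column 5: row 1 has {α, β, γ, ε} and column 5 has {β, γ, ε}, leaving only δ.
Row 2, column 5: row 2 has {} and column 5 has {β, γ, δ, ε}, leaving only α.
Row 3, column 1: row 3 has {γ, δ} and column 1 has {α, β, δ}, leaving only ε.
Row 2, column 1: row 2 has {α} and column 1 has {α, β, δ, ε}, leaving only γ.
Row 4, column 2: row 4 has {α, β, γ} and column 2 has {ε}, leaving only δ.
Row 2, column 2: row 2 has {α, γ} and column 2 has {δ, ε}, leaving only β.
Row 2, column 3: row 2 has {α, β, γ} and column 3 has {α, γ, δ}, leaving only ε.
Row 2 already has {α, β, γ, ε} and column 4 already has {γ}, so row 2, column 4 must be δ.

δ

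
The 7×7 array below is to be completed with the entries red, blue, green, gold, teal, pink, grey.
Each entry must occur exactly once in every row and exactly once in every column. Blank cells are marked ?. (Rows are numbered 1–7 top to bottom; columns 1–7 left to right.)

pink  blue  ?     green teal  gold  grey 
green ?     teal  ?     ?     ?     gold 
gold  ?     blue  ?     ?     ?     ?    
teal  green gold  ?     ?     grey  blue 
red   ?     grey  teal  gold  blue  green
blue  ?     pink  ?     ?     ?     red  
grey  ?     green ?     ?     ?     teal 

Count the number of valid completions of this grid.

8

Row 1, column 3: eliminating its row and column leaves {red}.
Row 2, column 2: eliminating its row and column leaves {red, pink, grey}.
Row 2, column 4: eliminating its row and column leaves {red, blue, pink, grey}.
Row 2, column 5: eliminating its row and column leaves {red, blue, pink, grey}.
Row 2, column 6: eliminating its row and column leaves {red, pink}.
Row 3, column 2: eliminating its row and column leaves {red, teal, pink, grey}.
Row 3, column 4: eliminating its row and column leaves {red, pink, grey}.
Row 3, column 5: eliminating its row and column leaves {red, green, pink, grey}.
Row 3, column 6: eliminating its row and column leaves {red, green, teal, pink}.
Row 3, column 7: eliminating its row and column leaves {pink}.
Row 4, column 4: eliminating its row and column leaves {red, pink}.
Row 4, column 5: eliminating its row and column leaves {red, pink}.
Row 5, column 2: eliminating its row and column leaves {pink}.
Row 6, column 2: eliminating its row and column leaves {gold, teal, grey}.
Row 6, column 4: eliminating its row and column leaves {gold, grey}.
Row 6, column 5: eliminating its row and column leaves {green, grey}.
Row 6, column 6: eliminating its row and column leaves {green, teal}.
Row 7, column 2: eliminating its row and column leaves {red, gold, pink}.
Row 7, column 4: eliminating its row and column leaves {red, blue, gold, pink}.
Row 7, column 5: eliminating its row and column leaves {red, blue, pink}.
Row 7, column 6: eliminating its row and column leaves {red, pink}.
Enumerating the assignments across these blanks that avoid any row or column repeat gives 8 completions.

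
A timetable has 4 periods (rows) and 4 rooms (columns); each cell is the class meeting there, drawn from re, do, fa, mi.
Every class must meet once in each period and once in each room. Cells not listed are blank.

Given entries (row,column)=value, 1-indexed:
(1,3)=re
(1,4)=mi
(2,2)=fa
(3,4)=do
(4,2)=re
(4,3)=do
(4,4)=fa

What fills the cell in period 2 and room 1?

Period 1, room 2: period 1 has {re, mi} and room 2 has {re, fa}, leaving only do.
Period 1, room 1: period 1 has {re, do, mi} and room 1 has {}, leaving only fa.
Period 2, room 3: period 2 has {fa} and room 3 has {re, do}, leaving only mi.
Period 2, room 4: period 2 has {fa, mi} and room 4 has {do, fa, mi}, leaving only re.
Period 2 already has {re, fa, mi} and room 1 already has {fa}, so period 2, room 1 must be do.

do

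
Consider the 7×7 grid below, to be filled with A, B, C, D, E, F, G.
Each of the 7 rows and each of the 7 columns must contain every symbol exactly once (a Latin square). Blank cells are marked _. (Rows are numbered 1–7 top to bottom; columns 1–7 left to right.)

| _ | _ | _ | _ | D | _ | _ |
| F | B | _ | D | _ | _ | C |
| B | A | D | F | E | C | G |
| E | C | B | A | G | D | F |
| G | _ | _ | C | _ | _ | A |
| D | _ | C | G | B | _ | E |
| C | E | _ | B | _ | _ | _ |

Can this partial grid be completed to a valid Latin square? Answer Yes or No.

Row 1, column 1: row 1 has {D} and column 1 has {B, C, D, E, F, G}, so it must be A.
Row 1, column 4: row 1 has {A, D} and column 4 has {A, B, C, D, F, G}, so it must be E.
Row 1, column 7: row 1 has {A, D, E} and column 7 has {A, C, E, F, G}, so it must be B.
Row 2, column 5: row 2 has {B, C, D, F} and column 5 has {B, D, E, G}, so it must be A.
Row 5, column 5: row 5 has {A, C, G} and column 5 has {A, B, D, E, G}, so it must be F.
Now row 7, column 5: row 7 together with column 5 already contain {A, B, C, D, E, F, G} — every symbol — so nothing can go there. The grid has no valid completion.

No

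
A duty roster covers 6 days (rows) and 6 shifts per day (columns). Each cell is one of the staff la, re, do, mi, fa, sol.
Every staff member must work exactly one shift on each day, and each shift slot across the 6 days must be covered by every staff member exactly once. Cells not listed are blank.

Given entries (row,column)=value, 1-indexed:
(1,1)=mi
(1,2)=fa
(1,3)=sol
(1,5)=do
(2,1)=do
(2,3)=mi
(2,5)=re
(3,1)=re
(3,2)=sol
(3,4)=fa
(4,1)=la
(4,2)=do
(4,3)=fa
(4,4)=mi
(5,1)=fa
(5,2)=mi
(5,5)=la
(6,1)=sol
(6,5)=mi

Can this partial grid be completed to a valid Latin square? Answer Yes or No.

No

Day 3, shift 5: day 3 together with shift 5 already contain {la, re, do, mi, fa, sol} — every symbol — so nothing can go there. The grid has no valid completion.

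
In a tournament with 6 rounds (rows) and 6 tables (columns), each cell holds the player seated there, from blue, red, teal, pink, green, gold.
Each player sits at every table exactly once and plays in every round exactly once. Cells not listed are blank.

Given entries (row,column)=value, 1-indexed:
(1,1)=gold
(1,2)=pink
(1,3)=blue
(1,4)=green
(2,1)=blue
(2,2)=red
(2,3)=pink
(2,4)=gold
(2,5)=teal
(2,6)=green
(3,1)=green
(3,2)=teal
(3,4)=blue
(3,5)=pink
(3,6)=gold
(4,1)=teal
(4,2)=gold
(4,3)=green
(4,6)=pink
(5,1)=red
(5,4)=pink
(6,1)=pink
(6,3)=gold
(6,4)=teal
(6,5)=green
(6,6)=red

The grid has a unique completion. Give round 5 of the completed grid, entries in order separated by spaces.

Round 5, table 3: round 5 has {red, pink} and table 3 has {blue, pink, green, gold}, leaving only teal.
Round 5, table 6: round 5 has {red, teal, pink} and table 6 has {red, pink, green, gold}, leaving only blue.
Round 5, table 2: round 5 has {blue, red, teal, pink} and table 2 has {red, teal, pink, gold}, leaving only green.
Round 5, table 5: round 5 has {blue, red, teal, pink, green} and table 5 has {teal, pink, green}, leaving only gold.
So round 5 reads: red green teal pink gold blue.

red green teal pink gold blue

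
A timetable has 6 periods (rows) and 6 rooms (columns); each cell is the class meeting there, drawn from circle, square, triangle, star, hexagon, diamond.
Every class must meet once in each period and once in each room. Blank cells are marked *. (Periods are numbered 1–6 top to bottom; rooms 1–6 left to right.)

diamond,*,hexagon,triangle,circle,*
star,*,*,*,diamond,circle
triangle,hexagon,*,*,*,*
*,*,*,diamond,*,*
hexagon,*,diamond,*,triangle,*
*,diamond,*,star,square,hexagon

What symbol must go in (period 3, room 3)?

Period 3, room 5: period 3 has {triangle, hexagon} and room 5 has {circle, square, triangle, diamond}, leaving only star.
Period 4, room 5: period 4 has {diamond} and room 5 has {circle, square, triangle, star, diamond}, leaving only hexagon.
Period 6, room 1: period 6 has {square, star, hexagon, diamond} and room 1 has {triangle, star, hexagon, diamond}, leaving only circle.
Period 4, room 1: period 4 has {hexagon, diamond} and room 1 has {circle, triangle, star, hexagon, diamond}, leaving only square.
Period 6, room 3: period 6 has {circle, square, star, hexagon, diamond} and room 3 has {hexagon, diamond}, leaving only triangle.
Period 2, room 3: period 2 has {circle, star, diamond} and room 3 has {triangle, hexagon, diamond}, leaving only square.
Period 3 already has {triangle, star, hexagon} and room 3 already has {square, triangle, hexagon, diamond}, so period 3, room 3 must be circle.

circle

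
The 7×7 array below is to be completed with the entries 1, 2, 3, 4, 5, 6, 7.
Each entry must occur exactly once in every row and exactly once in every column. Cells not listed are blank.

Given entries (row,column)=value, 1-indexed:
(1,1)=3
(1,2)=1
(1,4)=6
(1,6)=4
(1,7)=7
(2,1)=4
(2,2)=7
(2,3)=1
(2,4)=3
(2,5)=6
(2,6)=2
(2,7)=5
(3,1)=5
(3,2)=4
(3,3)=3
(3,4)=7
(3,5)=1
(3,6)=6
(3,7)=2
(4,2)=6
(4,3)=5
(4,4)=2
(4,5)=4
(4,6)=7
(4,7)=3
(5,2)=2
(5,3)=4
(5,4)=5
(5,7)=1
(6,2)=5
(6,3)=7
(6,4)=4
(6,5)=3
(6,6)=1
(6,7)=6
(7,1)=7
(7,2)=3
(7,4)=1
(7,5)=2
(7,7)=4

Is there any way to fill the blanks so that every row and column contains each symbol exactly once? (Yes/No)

Yes

No row or column among the givens repeats a symbol, and propagating forced cells runs into no contradiction.
One valid completion exists (for instance, 3 1 2 6 5 4 7 / 4 7 1 3 6 2 5 / 5 4 3 7 1 6 2 / 1 6 5 2 4 7 3 / 6 2 4 5 7 3 1 / 2 5 7 4 3 1 6 / 7 3 6 1 2 5 4).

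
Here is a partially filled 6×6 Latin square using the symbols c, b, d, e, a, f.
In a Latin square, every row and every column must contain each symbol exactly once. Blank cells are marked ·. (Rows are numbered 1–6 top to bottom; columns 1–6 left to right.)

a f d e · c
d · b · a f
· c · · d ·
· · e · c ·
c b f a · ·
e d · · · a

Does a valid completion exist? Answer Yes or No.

No row or column among the givens repeats a symbol, and propagating forced cells runs into no contradiction.
One valid completion exists (for instance, a f d e b c / d e b c a f / b c a f d e / f a e d c b / c b f a e d / e d c b f a).

Yes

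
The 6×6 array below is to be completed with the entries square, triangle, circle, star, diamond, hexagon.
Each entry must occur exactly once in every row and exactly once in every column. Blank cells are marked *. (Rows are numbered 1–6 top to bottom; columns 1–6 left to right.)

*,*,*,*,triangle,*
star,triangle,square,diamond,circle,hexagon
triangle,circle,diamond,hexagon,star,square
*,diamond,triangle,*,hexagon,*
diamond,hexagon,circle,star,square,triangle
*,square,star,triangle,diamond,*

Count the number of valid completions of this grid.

2

Row 1, column 1: eliminating its row and column leaves {square, circle, hexagon}.
Row 1, column 2: eliminating its row and column leaves {star}.
Row 1, column 3: eliminating its row and column leaves {hexagon}.
Row 1, column 4: eliminating its row and column leaves {square, circle}.
Row 1, column 6: eliminating its row and column leaves {circle, star, diamond}.
Row 4, column 1: eliminating its row and column leaves {square, circle}.
Row 4, column 4: eliminating its row and column leaves {square, circle}.
Row 4, column 6: eliminating its row and column leaves {circle, star}.
Row 6, column 1: eliminating its row and column leaves {circle, hexagon}.
Row 6, column 6: eliminating its row and column leaves {circle}.
Enumerating the assignments across these blanks that avoid any row or column repeat gives 2 completions.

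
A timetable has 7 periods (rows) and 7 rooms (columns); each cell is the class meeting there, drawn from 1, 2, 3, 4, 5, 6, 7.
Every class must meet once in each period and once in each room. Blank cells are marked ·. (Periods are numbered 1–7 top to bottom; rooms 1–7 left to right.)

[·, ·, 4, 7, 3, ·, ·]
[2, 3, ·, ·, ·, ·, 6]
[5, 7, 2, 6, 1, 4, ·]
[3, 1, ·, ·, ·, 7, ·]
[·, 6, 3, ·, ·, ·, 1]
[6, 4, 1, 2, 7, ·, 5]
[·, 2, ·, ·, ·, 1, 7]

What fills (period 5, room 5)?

Period 1, room 1: period 1 has {3, 4, 7} and room 1 has {2, 3, 5, 6}, leaving only 1.
Period 1, room 2: period 1 has {1, 3, 4, 7} and room 2 has {1, 2, 3, 4, 6, 7}, leaving only 5.
Period 1, room 7: period 1 has {1, 3, 4, 5, 7} and room 7 has {1, 5, 6, 7}, leaving only 2.
Period 1, room 6: period 1 has {1, 2, 3, 4, 5, 7} and room 6 has {1, 4, 7}, leaving only 6.
Period 2, room 6: period 2 has {2, 3, 6} and room 6 has {1, 4, 6, 7}, leaving only 5.
Period 2, room 3: period 2 has {2, 3, 5, 6} and room 3 has {1, 2, 3, 4}, leaving only 7.
Period 2, room 5: period 2 has {2, 3, 5, 6, 7} and room 5 has {1, 3, 7}, leaving only 4.
Period 2, room 4: period 2 has {2, 3, 4, 5, 6, 7} and room 4 has {2, 6, 7}, leaving only 1.
Period 3, room 7: period 3 has {1, 2, 4, 5, 6, 7} and room 7 has {1, 2, 5, 6, 7}, leaving only 3.
Period 4, room 7: period 4 has {1, 3, 7} and room 7 has {1, 2, 3, 5, 6, 7}, leaving only 4.
Period 4, room 4: period 4 has {1, 3, 4, 7} and room 4 has {1, 2, 6, 7}, leaving only 5.
Period 4, room 3: period 4 has {1, 3, 4, 5, 7} and room 3 has {1, 2, 3, 4, 7}, leaving only 6.
Period 4, room 5: period 4 has {1, 3, 4, 5, 6, 7} and room 5 has {1, 3, 4, 7}, leaving only 2.
Period 5 already has {1, 3, 6} and room 5 already has {1, 2, 3, 4, 7}, so period 5, room 5 must be 5.

5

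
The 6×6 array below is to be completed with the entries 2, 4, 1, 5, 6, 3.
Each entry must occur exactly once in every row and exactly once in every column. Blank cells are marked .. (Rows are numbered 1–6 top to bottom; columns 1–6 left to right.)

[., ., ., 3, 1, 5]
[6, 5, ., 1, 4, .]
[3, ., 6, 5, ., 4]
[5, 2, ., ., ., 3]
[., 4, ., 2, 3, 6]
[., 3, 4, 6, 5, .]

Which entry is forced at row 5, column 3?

Row 1, column 2: row 1 has {1, 5, 3} and column 2 has {2, 4, 5, 3}, leaving only 6.
Row 1, column 3: row 1 has {1, 5, 6, 3} and column 3 has {4, 6}, leaving only 2.
Row 1, column 1: row 1 has {2, 1, 5, 6, 3} and column 1 has {5, 6, 3}, leaving only 4.
Row 2, column 3: row 2 has {4, 1, 5, 6} and column 3 has {2, 4, 6}, leaving only 3.
Row 2, column 6: row 2 has {4, 1, 5, 6, 3} and column 6 has {4, 5, 6, 3}, leaving only 2.
Row 3, column 2: row 3 has {4, 5, 6, 3} and column 2 has {2, 4, 5, 6, 3}, leaving only 1.
Row 3, column 5: row 3 has {4, 1, 5, 6, 3} and column 5 has {4, 1, 5, 3}, leaving only 2.
Row 4, column 3: row 4 has {2, 5, 3} and column 3 has {2, 4, 6, 3}, leaving only 1.
Row 5 already has {2, 4, 6, 3} and column 3 already has {2, 4, 1, 6, 3}, so row 5, column 3 must be 5.

5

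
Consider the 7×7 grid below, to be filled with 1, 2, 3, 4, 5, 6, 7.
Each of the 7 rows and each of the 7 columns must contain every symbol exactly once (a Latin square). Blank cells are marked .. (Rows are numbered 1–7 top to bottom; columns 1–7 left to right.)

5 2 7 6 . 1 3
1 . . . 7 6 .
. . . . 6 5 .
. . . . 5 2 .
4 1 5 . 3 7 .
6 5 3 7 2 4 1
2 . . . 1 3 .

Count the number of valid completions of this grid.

9

Row 1, column 5: eliminating its row and column leaves {4}.
Row 2, column 2: eliminating its row and column leaves {3, 4}.
Row 2, column 3: eliminating its row and column leaves {2, 4}.
Row 2, column 4: eliminating its row and column leaves {2, 3, 4, 5}.
Row 2, column 7: eliminating its row and column leaves {2, 4, 5}.
Row 3, column 1: eliminating its row and column leaves {3, 7}.
Row 3, column 2: eliminating its row and column leaves {3, 4, 7}.
Row 3, column 3: eliminating its row and column leaves {1, 2, 4}.
Row 3, column 4: eliminating its row and column leaves {1, 2, 3, 4}.
Row 3, column 7: eliminating its row and column leaves {2, 4, 7}.
Row 4, column 1: eliminating its row and column leaves {3, 7}.
Row 4, column 2: eliminating its row and column leaves {3, 4, 6, 7}.
Row 4, column 3: eliminating its row and column leaves {1, 4, 6}.
Row 4, column 4: eliminating its row and column leaves {1, 3, 4}.
Row 4, column 7: eliminating its row and column leaves {4, 6, 7}.
Row 5, column 4: eliminating its row and column leaves {2}.
Row 5, column 7: eliminating its row and column leaves {2, 6}.
Row 7, column 2: eliminating its row and column leaves {4, 6, 7}.
Row 7, column 3: eliminating its row and column leaves {4, 6}.
Row 7, column 4: eliminating its row and column leaves {4, 5}.
Row 7, column 7: eliminating its row and column leaves {4, 5, 6, 7}.
Enumerating the assignments across these blanks that avoid any row or column repeat gives 9 completions.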